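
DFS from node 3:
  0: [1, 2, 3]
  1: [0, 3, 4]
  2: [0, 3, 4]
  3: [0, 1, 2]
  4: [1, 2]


Visit 3, push [2, 1, 0]
Visit 0, push [2, 1]
Visit 1, push [4]
Visit 4, push [2]
Visit 2, push []

DFS order: [3, 0, 1, 4, 2]


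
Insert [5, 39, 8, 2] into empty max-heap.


Insert 5: [5]
Insert 39: [39, 5]
Insert 8: [39, 5, 8]
Insert 2: [39, 5, 8, 2]

Final heap: [39, 5, 8, 2]


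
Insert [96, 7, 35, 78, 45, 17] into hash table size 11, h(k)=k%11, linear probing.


Insert 96: h=8 -> slot 8
Insert 7: h=7 -> slot 7
Insert 35: h=2 -> slot 2
Insert 78: h=1 -> slot 1
Insert 45: h=1, 2 probes -> slot 3
Insert 17: h=6 -> slot 6

Table: [None, 78, 35, 45, None, None, 17, 7, 96, None, None]


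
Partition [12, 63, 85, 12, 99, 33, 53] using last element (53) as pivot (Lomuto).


Pivot: 53
  12 <= 53: advance i (no swap)
  12 <= 53: swap -> [12, 12, 85, 63, 99, 33, 53]
  33 <= 53: swap -> [12, 12, 33, 63, 99, 85, 53]
Place pivot at 3: [12, 12, 33, 53, 99, 85, 63]

Partitioned: [12, 12, 33, 53, 99, 85, 63]


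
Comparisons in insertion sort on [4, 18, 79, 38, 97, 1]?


Algorithm: insertion sort
Input: [4, 18, 79, 38, 97, 1]
Sorted: [1, 4, 18, 38, 79, 97]

10


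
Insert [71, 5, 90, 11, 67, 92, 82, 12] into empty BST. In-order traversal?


Insert 71: root
Insert 5: L from 71
Insert 90: R from 71
Insert 11: L from 71 -> R from 5
Insert 67: L from 71 -> R from 5 -> R from 11
Insert 92: R from 71 -> R from 90
Insert 82: R from 71 -> L from 90
Insert 12: L from 71 -> R from 5 -> R from 11 -> L from 67

In-order: [5, 11, 12, 67, 71, 82, 90, 92]


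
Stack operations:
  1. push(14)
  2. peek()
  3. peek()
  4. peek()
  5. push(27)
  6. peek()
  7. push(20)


push(14) -> [14]
peek()->14
peek()->14
peek()->14
push(27) -> [14, 27]
peek()->27
push(20) -> [14, 27, 20]

Final stack: [14, 27, 20]


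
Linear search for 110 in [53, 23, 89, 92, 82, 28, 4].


i=0: 53!=110
i=1: 23!=110
i=2: 89!=110
i=3: 92!=110
i=4: 82!=110
i=5: 28!=110
i=6: 4!=110

Not found, 7 comps


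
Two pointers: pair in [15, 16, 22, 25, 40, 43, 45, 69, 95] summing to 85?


lo=0(15)+hi=8(95)=110
lo=0(15)+hi=7(69)=84
lo=1(16)+hi=7(69)=85

Yes: 16+69=85


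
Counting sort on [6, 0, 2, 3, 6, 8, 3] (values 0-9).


Input: [6, 0, 2, 3, 6, 8, 3]
Counts: [1, 0, 1, 2, 0, 0, 2, 0, 1, 0]

Sorted: [0, 2, 3, 3, 6, 6, 8]


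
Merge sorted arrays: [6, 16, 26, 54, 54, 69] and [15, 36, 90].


Take 6 from A
Take 15 from B
Take 16 from A
Take 26 from A
Take 36 from B
Take 54 from A
Take 54 from A
Take 69 from A

Merged: [6, 15, 16, 26, 36, 54, 54, 69, 90]


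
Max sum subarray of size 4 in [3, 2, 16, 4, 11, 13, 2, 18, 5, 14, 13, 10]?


[0:4]: 25
[1:5]: 33
[2:6]: 44
[3:7]: 30
[4:8]: 44
[5:9]: 38
[6:10]: 39
[7:11]: 50
[8:12]: 42

Max: 50 at [7:11]


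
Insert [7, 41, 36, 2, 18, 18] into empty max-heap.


Insert 7: [7]
Insert 41: [41, 7]
Insert 36: [41, 7, 36]
Insert 2: [41, 7, 36, 2]
Insert 18: [41, 18, 36, 2, 7]
Insert 18: [41, 18, 36, 2, 7, 18]

Final heap: [41, 18, 36, 2, 7, 18]


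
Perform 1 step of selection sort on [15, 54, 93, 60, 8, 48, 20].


Initial: [15, 54, 93, 60, 8, 48, 20]
Step 1: min=8 at 4
  Swap: [8, 54, 93, 60, 15, 48, 20]

After 1 step: [8, 54, 93, 60, 15, 48, 20]


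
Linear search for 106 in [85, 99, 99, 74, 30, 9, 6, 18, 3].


i=0: 85!=106
i=1: 99!=106
i=2: 99!=106
i=3: 74!=106
i=4: 30!=106
i=5: 9!=106
i=6: 6!=106
i=7: 18!=106
i=8: 3!=106

Not found, 9 comps


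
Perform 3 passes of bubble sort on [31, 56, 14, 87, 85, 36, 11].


Initial: [31, 56, 14, 87, 85, 36, 11]
Pass 1: [31, 14, 56, 85, 36, 11, 87] (4 swaps)
Pass 2: [14, 31, 56, 36, 11, 85, 87] (3 swaps)
Pass 3: [14, 31, 36, 11, 56, 85, 87] (2 swaps)

After 3 passes: [14, 31, 36, 11, 56, 85, 87]


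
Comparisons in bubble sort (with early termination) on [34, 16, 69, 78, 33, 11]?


Algorithm: bubble sort (with early termination)
Input: [34, 16, 69, 78, 33, 11]
Sorted: [11, 16, 33, 34, 69, 78]

15


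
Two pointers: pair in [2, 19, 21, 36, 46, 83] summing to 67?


lo=0(2)+hi=5(83)=85
lo=0(2)+hi=4(46)=48
lo=1(19)+hi=4(46)=65
lo=2(21)+hi=4(46)=67

Yes: 21+46=67


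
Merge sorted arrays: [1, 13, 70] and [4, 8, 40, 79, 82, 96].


Take 1 from A
Take 4 from B
Take 8 from B
Take 13 from A
Take 40 from B
Take 70 from A

Merged: [1, 4, 8, 13, 40, 70, 79, 82, 96]


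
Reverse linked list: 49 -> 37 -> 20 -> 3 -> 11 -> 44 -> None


Step 1: curr=49, set curr.next=prev(None) | reversed so far: 49
Step 2: curr=37, set curr.next=prev(49) | reversed so far: 37 -> 49
Step 3: curr=20, set curr.next=prev(37) | reversed so far: 20 -> 37 -> 49
Step 4: curr=3, set curr.next=prev(20) | reversed so far: 3 -> 20 -> 37 -> 49
Step 5: curr=11, set curr.next=prev(3) | reversed so far: 11 -> 3 -> 20 -> 37 -> 49
Step 6: curr=44, set curr.next=prev(11) | reversed so far: 44 -> 11 -> 3 -> 20 -> 37 -> 49

44 -> 11 -> 3 -> 20 -> 37 -> 49 -> None


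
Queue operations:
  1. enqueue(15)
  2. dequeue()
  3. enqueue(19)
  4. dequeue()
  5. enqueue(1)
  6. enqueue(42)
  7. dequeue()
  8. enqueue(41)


enqueue(15) -> [15]
dequeue()->15, []
enqueue(19) -> [19]
dequeue()->19, []
enqueue(1) -> [1]
enqueue(42) -> [1, 42]
dequeue()->1, [42]
enqueue(41) -> [42, 41]

Final queue: [42, 41]


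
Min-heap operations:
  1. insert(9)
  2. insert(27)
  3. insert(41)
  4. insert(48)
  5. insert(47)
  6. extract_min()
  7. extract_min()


insert(9) -> [9]
insert(27) -> [9, 27]
insert(41) -> [9, 27, 41]
insert(48) -> [9, 27, 41, 48]
insert(47) -> [9, 27, 41, 48, 47]
extract_min()->9, [27, 47, 41, 48]
extract_min()->27, [41, 47, 48]

Final heap: [41, 47, 48]


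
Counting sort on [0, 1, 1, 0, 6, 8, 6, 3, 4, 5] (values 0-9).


Input: [0, 1, 1, 0, 6, 8, 6, 3, 4, 5]
Counts: [2, 2, 0, 1, 1, 1, 2, 0, 1, 0]

Sorted: [0, 0, 1, 1, 3, 4, 5, 6, 6, 8]


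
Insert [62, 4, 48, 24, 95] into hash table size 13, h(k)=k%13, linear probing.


Insert 62: h=10 -> slot 10
Insert 4: h=4 -> slot 4
Insert 48: h=9 -> slot 9
Insert 24: h=11 -> slot 11
Insert 95: h=4, 1 probes -> slot 5

Table: [None, None, None, None, 4, 95, None, None, None, 48, 62, 24, None]


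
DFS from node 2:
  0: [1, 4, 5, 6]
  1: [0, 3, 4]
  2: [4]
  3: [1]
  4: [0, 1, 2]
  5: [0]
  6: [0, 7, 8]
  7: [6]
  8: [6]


Visit 2, push [4]
Visit 4, push [1, 0]
Visit 0, push [6, 5, 1]
Visit 1, push [3]
Visit 3, push []
Visit 5, push []
Visit 6, push [8, 7]
Visit 7, push []
Visit 8, push []

DFS order: [2, 4, 0, 1, 3, 5, 6, 7, 8]


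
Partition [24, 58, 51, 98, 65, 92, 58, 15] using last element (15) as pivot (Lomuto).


Pivot: 15
Place pivot at 0: [15, 58, 51, 98, 65, 92, 58, 24]

Partitioned: [15, 58, 51, 98, 65, 92, 58, 24]


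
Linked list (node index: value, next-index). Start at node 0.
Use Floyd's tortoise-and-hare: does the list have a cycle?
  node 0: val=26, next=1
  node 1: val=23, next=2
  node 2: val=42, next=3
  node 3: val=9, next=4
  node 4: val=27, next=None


Floyd's tortoise (slow, +1) and hare (fast, +2):
  init: slow=0, fast=0
  step 1: slow=1, fast=2
  step 2: slow=2, fast=4
  step 3: fast -> None, no cycle

Cycle: no


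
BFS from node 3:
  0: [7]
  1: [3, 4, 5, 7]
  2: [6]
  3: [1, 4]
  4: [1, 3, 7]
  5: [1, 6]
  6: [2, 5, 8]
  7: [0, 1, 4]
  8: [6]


Visit 3, enqueue [1, 4]
Visit 1, enqueue [5, 7]
Visit 4, enqueue []
Visit 5, enqueue [6]
Visit 7, enqueue [0]
Visit 6, enqueue [2, 8]
Visit 0, enqueue []
Visit 2, enqueue []
Visit 8, enqueue []

BFS order: [3, 1, 4, 5, 7, 6, 0, 2, 8]


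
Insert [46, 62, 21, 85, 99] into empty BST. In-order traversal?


Insert 46: root
Insert 62: R from 46
Insert 21: L from 46
Insert 85: R from 46 -> R from 62
Insert 99: R from 46 -> R from 62 -> R from 85

In-order: [21, 46, 62, 85, 99]


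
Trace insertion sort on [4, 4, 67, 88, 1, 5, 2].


Initial: [4, 4, 67, 88, 1, 5, 2]
Insert 4: [4, 4, 67, 88, 1, 5, 2]
Insert 67: [4, 4, 67, 88, 1, 5, 2]
Insert 88: [4, 4, 67, 88, 1, 5, 2]
Insert 1: [1, 4, 4, 67, 88, 5, 2]
Insert 5: [1, 4, 4, 5, 67, 88, 2]
Insert 2: [1, 2, 4, 4, 5, 67, 88]

Sorted: [1, 2, 4, 4, 5, 67, 88]


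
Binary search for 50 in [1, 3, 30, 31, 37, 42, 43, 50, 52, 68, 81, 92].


Step 1: lo=0, hi=11, mid=5, val=42
Step 2: lo=6, hi=11, mid=8, val=52
Step 3: lo=6, hi=7, mid=6, val=43
Step 4: lo=7, hi=7, mid=7, val=50

Found at index 7


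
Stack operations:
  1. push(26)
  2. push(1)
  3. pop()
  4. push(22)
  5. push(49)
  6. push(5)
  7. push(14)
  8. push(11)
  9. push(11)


push(26) -> [26]
push(1) -> [26, 1]
pop()->1, [26]
push(22) -> [26, 22]
push(49) -> [26, 22, 49]
push(5) -> [26, 22, 49, 5]
push(14) -> [26, 22, 49, 5, 14]
push(11) -> [26, 22, 49, 5, 14, 11]
push(11) -> [26, 22, 49, 5, 14, 11, 11]

Final stack: [26, 22, 49, 5, 14, 11, 11]


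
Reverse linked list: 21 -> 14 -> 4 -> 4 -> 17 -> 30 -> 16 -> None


Step 1: curr=21, set curr.next=prev(None) | reversed so far: 21
Step 2: curr=14, set curr.next=prev(21) | reversed so far: 14 -> 21
Step 3: curr=4, set curr.next=prev(14) | reversed so far: 4 -> 14 -> 21
Step 4: curr=4, set curr.next=prev(4) | reversed so far: 4 -> 4 -> 14 -> 21
Step 5: curr=17, set curr.next=prev(4) | reversed so far: 17 -> 4 -> 4 -> 14 -> 21
Step 6: curr=30, set curr.next=prev(17) | reversed so far: 30 -> 17 -> 4 -> 4 -> 14 -> 21
Step 7: curr=16, set curr.next=prev(30) | reversed so far: 16 -> 30 -> 17 -> 4 -> 4 -> 14 -> 21

16 -> 30 -> 17 -> 4 -> 4 -> 14 -> 21 -> None


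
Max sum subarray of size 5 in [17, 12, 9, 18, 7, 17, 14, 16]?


[0:5]: 63
[1:6]: 63
[2:7]: 65
[3:8]: 72

Max: 72 at [3:8]


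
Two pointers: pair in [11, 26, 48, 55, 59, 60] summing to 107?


lo=0(11)+hi=5(60)=71
lo=1(26)+hi=5(60)=86
lo=2(48)+hi=5(60)=108
lo=2(48)+hi=4(59)=107

Yes: 48+59=107


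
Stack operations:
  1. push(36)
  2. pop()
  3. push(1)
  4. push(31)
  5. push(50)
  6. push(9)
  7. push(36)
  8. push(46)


push(36) -> [36]
pop()->36, []
push(1) -> [1]
push(31) -> [1, 31]
push(50) -> [1, 31, 50]
push(9) -> [1, 31, 50, 9]
push(36) -> [1, 31, 50, 9, 36]
push(46) -> [1, 31, 50, 9, 36, 46]

Final stack: [1, 31, 50, 9, 36, 46]


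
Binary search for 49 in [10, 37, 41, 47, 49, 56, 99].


Step 1: lo=0, hi=6, mid=3, val=47
Step 2: lo=4, hi=6, mid=5, val=56
Step 3: lo=4, hi=4, mid=4, val=49

Found at index 4


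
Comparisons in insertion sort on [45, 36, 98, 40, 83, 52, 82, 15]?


Algorithm: insertion sort
Input: [45, 36, 98, 40, 83, 52, 82, 15]
Sorted: [15, 36, 40, 45, 52, 82, 83, 98]

20


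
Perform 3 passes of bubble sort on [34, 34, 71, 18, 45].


Initial: [34, 34, 71, 18, 45]
Pass 1: [34, 34, 18, 45, 71] (2 swaps)
Pass 2: [34, 18, 34, 45, 71] (1 swaps)
Pass 3: [18, 34, 34, 45, 71] (1 swaps)

After 3 passes: [18, 34, 34, 45, 71]


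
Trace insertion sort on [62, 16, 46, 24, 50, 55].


Initial: [62, 16, 46, 24, 50, 55]
Insert 16: [16, 62, 46, 24, 50, 55]
Insert 46: [16, 46, 62, 24, 50, 55]
Insert 24: [16, 24, 46, 62, 50, 55]
Insert 50: [16, 24, 46, 50, 62, 55]
Insert 55: [16, 24, 46, 50, 55, 62]

Sorted: [16, 24, 46, 50, 55, 62]


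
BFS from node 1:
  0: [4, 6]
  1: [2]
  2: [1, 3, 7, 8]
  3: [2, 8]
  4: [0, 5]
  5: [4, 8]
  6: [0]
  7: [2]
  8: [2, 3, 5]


Visit 1, enqueue [2]
Visit 2, enqueue [3, 7, 8]
Visit 3, enqueue []
Visit 7, enqueue []
Visit 8, enqueue [5]
Visit 5, enqueue [4]
Visit 4, enqueue [0]
Visit 0, enqueue [6]
Visit 6, enqueue []

BFS order: [1, 2, 3, 7, 8, 5, 4, 0, 6]


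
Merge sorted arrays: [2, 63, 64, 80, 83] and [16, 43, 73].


Take 2 from A
Take 16 from B
Take 43 from B
Take 63 from A
Take 64 from A
Take 73 from B

Merged: [2, 16, 43, 63, 64, 73, 80, 83]


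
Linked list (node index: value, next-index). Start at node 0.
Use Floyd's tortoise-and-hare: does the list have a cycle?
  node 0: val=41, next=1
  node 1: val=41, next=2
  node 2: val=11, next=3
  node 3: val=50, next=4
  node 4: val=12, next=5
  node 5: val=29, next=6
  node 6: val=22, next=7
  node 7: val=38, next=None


Floyd's tortoise (slow, +1) and hare (fast, +2):
  init: slow=0, fast=0
  step 1: slow=1, fast=2
  step 2: slow=2, fast=4
  step 3: slow=3, fast=6
  step 4: fast 6->7->None, no cycle

Cycle: no


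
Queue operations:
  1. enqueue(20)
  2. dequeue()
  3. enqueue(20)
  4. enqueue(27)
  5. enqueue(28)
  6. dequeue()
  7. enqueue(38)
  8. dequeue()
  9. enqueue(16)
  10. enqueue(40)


enqueue(20) -> [20]
dequeue()->20, []
enqueue(20) -> [20]
enqueue(27) -> [20, 27]
enqueue(28) -> [20, 27, 28]
dequeue()->20, [27, 28]
enqueue(38) -> [27, 28, 38]
dequeue()->27, [28, 38]
enqueue(16) -> [28, 38, 16]
enqueue(40) -> [28, 38, 16, 40]

Final queue: [28, 38, 16, 40]


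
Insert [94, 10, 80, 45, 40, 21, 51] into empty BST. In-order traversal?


Insert 94: root
Insert 10: L from 94
Insert 80: L from 94 -> R from 10
Insert 45: L from 94 -> R from 10 -> L from 80
Insert 40: L from 94 -> R from 10 -> L from 80 -> L from 45
Insert 21: L from 94 -> R from 10 -> L from 80 -> L from 45 -> L from 40
Insert 51: L from 94 -> R from 10 -> L from 80 -> R from 45

In-order: [10, 21, 40, 45, 51, 80, 94]


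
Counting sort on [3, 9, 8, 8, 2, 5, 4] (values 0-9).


Input: [3, 9, 8, 8, 2, 5, 4]
Counts: [0, 0, 1, 1, 1, 1, 0, 0, 2, 1]

Sorted: [2, 3, 4, 5, 8, 8, 9]


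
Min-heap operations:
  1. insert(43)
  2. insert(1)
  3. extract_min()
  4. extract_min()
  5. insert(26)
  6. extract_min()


insert(43) -> [43]
insert(1) -> [1, 43]
extract_min()->1, [43]
extract_min()->43, []
insert(26) -> [26]
extract_min()->26, []

Final heap: []


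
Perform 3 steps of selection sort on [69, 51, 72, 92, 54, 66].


Initial: [69, 51, 72, 92, 54, 66]
Step 1: min=51 at 1
  Swap: [51, 69, 72, 92, 54, 66]
Step 2: min=54 at 4
  Swap: [51, 54, 72, 92, 69, 66]
Step 3: min=66 at 5
  Swap: [51, 54, 66, 92, 69, 72]

After 3 steps: [51, 54, 66, 92, 69, 72]


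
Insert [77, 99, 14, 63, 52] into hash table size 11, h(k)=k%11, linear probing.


Insert 77: h=0 -> slot 0
Insert 99: h=0, 1 probes -> slot 1
Insert 14: h=3 -> slot 3
Insert 63: h=8 -> slot 8
Insert 52: h=8, 1 probes -> slot 9

Table: [77, 99, None, 14, None, None, None, None, 63, 52, None]


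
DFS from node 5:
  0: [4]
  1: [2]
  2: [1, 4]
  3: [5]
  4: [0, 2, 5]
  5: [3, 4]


Visit 5, push [4, 3]
Visit 3, push []
Visit 4, push [2, 0]
Visit 0, push []
Visit 2, push [1]
Visit 1, push []

DFS order: [5, 3, 4, 0, 2, 1]


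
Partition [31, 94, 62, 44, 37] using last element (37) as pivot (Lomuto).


Pivot: 37
  31 <= 37: advance i (no swap)
Place pivot at 1: [31, 37, 62, 44, 94]

Partitioned: [31, 37, 62, 44, 94]


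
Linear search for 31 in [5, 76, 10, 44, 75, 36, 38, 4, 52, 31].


i=0: 5!=31
i=1: 76!=31
i=2: 10!=31
i=3: 44!=31
i=4: 75!=31
i=5: 36!=31
i=6: 38!=31
i=7: 4!=31
i=8: 52!=31
i=9: 31==31 found!

Found at 9, 10 comps


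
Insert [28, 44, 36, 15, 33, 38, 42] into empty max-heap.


Insert 28: [28]
Insert 44: [44, 28]
Insert 36: [44, 28, 36]
Insert 15: [44, 28, 36, 15]
Insert 33: [44, 33, 36, 15, 28]
Insert 38: [44, 33, 38, 15, 28, 36]
Insert 42: [44, 33, 42, 15, 28, 36, 38]

Final heap: [44, 33, 42, 15, 28, 36, 38]


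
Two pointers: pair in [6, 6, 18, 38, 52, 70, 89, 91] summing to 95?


lo=0(6)+hi=7(91)=97
lo=0(6)+hi=6(89)=95

Yes: 6+89=95


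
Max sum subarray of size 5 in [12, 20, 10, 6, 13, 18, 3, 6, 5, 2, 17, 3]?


[0:5]: 61
[1:6]: 67
[2:7]: 50
[3:8]: 46
[4:9]: 45
[5:10]: 34
[6:11]: 33
[7:12]: 33

Max: 67 at [1:6]


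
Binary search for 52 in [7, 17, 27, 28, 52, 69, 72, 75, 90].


Step 1: lo=0, hi=8, mid=4, val=52

Found at index 4


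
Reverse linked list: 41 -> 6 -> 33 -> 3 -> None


Step 1: curr=41, set curr.next=prev(None) | reversed so far: 41
Step 2: curr=6, set curr.next=prev(41) | reversed so far: 6 -> 41
Step 3: curr=33, set curr.next=prev(6) | reversed so far: 33 -> 6 -> 41
Step 4: curr=3, set curr.next=prev(33) | reversed so far: 3 -> 33 -> 6 -> 41

3 -> 33 -> 6 -> 41 -> None


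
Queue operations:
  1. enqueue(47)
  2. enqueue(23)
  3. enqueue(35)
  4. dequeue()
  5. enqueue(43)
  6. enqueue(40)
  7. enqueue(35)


enqueue(47) -> [47]
enqueue(23) -> [47, 23]
enqueue(35) -> [47, 23, 35]
dequeue()->47, [23, 35]
enqueue(43) -> [23, 35, 43]
enqueue(40) -> [23, 35, 43, 40]
enqueue(35) -> [23, 35, 43, 40, 35]

Final queue: [23, 35, 43, 40, 35]


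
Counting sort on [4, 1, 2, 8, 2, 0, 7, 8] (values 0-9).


Input: [4, 1, 2, 8, 2, 0, 7, 8]
Counts: [1, 1, 2, 0, 1, 0, 0, 1, 2, 0]

Sorted: [0, 1, 2, 2, 4, 7, 8, 8]


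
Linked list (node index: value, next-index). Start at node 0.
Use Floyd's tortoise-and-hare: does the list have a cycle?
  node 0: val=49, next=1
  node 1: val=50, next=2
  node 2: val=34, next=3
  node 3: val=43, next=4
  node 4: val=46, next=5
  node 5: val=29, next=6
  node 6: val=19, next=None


Floyd's tortoise (slow, +1) and hare (fast, +2):
  init: slow=0, fast=0
  step 1: slow=1, fast=2
  step 2: slow=2, fast=4
  step 3: slow=3, fast=6
  step 4: fast -> None, no cycle

Cycle: no


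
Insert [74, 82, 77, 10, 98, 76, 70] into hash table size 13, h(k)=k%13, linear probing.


Insert 74: h=9 -> slot 9
Insert 82: h=4 -> slot 4
Insert 77: h=12 -> slot 12
Insert 10: h=10 -> slot 10
Insert 98: h=7 -> slot 7
Insert 76: h=11 -> slot 11
Insert 70: h=5 -> slot 5

Table: [None, None, None, None, 82, 70, None, 98, None, 74, 10, 76, 77]


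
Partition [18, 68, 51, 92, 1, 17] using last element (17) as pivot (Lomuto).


Pivot: 17
  1 <= 17: swap -> [1, 68, 51, 92, 18, 17]
Place pivot at 1: [1, 17, 51, 92, 18, 68]

Partitioned: [1, 17, 51, 92, 18, 68]


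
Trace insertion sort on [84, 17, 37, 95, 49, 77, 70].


Initial: [84, 17, 37, 95, 49, 77, 70]
Insert 17: [17, 84, 37, 95, 49, 77, 70]
Insert 37: [17, 37, 84, 95, 49, 77, 70]
Insert 95: [17, 37, 84, 95, 49, 77, 70]
Insert 49: [17, 37, 49, 84, 95, 77, 70]
Insert 77: [17, 37, 49, 77, 84, 95, 70]
Insert 70: [17, 37, 49, 70, 77, 84, 95]

Sorted: [17, 37, 49, 70, 77, 84, 95]


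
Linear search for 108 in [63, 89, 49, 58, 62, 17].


i=0: 63!=108
i=1: 89!=108
i=2: 49!=108
i=3: 58!=108
i=4: 62!=108
i=5: 17!=108

Not found, 6 comps


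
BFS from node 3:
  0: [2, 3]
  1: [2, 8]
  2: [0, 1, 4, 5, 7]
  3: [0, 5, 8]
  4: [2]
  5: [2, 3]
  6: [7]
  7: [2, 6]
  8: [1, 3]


Visit 3, enqueue [0, 5, 8]
Visit 0, enqueue [2]
Visit 5, enqueue []
Visit 8, enqueue [1]
Visit 2, enqueue [4, 7]
Visit 1, enqueue []
Visit 4, enqueue []
Visit 7, enqueue [6]
Visit 6, enqueue []

BFS order: [3, 0, 5, 8, 2, 1, 4, 7, 6]


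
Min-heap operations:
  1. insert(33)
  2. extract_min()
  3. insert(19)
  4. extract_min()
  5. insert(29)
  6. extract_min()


insert(33) -> [33]
extract_min()->33, []
insert(19) -> [19]
extract_min()->19, []
insert(29) -> [29]
extract_min()->29, []

Final heap: []


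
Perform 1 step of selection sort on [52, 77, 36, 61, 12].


Initial: [52, 77, 36, 61, 12]
Step 1: min=12 at 4
  Swap: [12, 77, 36, 61, 52]

After 1 step: [12, 77, 36, 61, 52]


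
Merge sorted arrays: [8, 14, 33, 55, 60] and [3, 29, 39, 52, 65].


Take 3 from B
Take 8 from A
Take 14 from A
Take 29 from B
Take 33 from A
Take 39 from B
Take 52 from B
Take 55 from A
Take 60 from A

Merged: [3, 8, 14, 29, 33, 39, 52, 55, 60, 65]


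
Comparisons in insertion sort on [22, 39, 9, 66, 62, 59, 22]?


Algorithm: insertion sort
Input: [22, 39, 9, 66, 62, 59, 22]
Sorted: [9, 22, 22, 39, 59, 62, 66]

14


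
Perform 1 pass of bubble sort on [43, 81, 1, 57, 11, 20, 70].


Initial: [43, 81, 1, 57, 11, 20, 70]
Pass 1: [43, 1, 57, 11, 20, 70, 81] (5 swaps)

After 1 pass: [43, 1, 57, 11, 20, 70, 81]


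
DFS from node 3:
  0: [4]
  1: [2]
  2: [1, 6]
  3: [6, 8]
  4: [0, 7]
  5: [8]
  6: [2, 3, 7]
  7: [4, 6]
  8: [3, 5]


Visit 3, push [8, 6]
Visit 6, push [7, 2]
Visit 2, push [1]
Visit 1, push []
Visit 7, push [4]
Visit 4, push [0]
Visit 0, push []
Visit 8, push [5]
Visit 5, push []

DFS order: [3, 6, 2, 1, 7, 4, 0, 8, 5]


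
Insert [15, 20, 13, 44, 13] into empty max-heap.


Insert 15: [15]
Insert 20: [20, 15]
Insert 13: [20, 15, 13]
Insert 44: [44, 20, 13, 15]
Insert 13: [44, 20, 13, 15, 13]

Final heap: [44, 20, 13, 15, 13]


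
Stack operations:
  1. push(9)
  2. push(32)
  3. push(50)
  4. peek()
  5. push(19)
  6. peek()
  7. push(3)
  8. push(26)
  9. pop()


push(9) -> [9]
push(32) -> [9, 32]
push(50) -> [9, 32, 50]
peek()->50
push(19) -> [9, 32, 50, 19]
peek()->19
push(3) -> [9, 32, 50, 19, 3]
push(26) -> [9, 32, 50, 19, 3, 26]
pop()->26, [9, 32, 50, 19, 3]

Final stack: [9, 32, 50, 19, 3]


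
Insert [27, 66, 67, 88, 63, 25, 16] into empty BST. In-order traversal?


Insert 27: root
Insert 66: R from 27
Insert 67: R from 27 -> R from 66
Insert 88: R from 27 -> R from 66 -> R from 67
Insert 63: R from 27 -> L from 66
Insert 25: L from 27
Insert 16: L from 27 -> L from 25

In-order: [16, 25, 27, 63, 66, 67, 88]


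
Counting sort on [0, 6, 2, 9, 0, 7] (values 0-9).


Input: [0, 6, 2, 9, 0, 7]
Counts: [2, 0, 1, 0, 0, 0, 1, 1, 0, 1]

Sorted: [0, 0, 2, 6, 7, 9]


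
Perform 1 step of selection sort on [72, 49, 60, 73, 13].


Initial: [72, 49, 60, 73, 13]
Step 1: min=13 at 4
  Swap: [13, 49, 60, 73, 72]

After 1 step: [13, 49, 60, 73, 72]


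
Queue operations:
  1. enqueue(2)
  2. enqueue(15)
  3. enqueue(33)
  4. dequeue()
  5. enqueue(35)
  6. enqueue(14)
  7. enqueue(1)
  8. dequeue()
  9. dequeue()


enqueue(2) -> [2]
enqueue(15) -> [2, 15]
enqueue(33) -> [2, 15, 33]
dequeue()->2, [15, 33]
enqueue(35) -> [15, 33, 35]
enqueue(14) -> [15, 33, 35, 14]
enqueue(1) -> [15, 33, 35, 14, 1]
dequeue()->15, [33, 35, 14, 1]
dequeue()->33, [35, 14, 1]

Final queue: [35, 14, 1]


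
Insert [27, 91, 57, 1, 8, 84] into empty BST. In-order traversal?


Insert 27: root
Insert 91: R from 27
Insert 57: R from 27 -> L from 91
Insert 1: L from 27
Insert 8: L from 27 -> R from 1
Insert 84: R from 27 -> L from 91 -> R from 57

In-order: [1, 8, 27, 57, 84, 91]


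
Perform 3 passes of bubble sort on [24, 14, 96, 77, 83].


Initial: [24, 14, 96, 77, 83]
Pass 1: [14, 24, 77, 83, 96] (3 swaps)
Pass 2: [14, 24, 77, 83, 96] (0 swaps)
Pass 3: [14, 24, 77, 83, 96] (0 swaps)

After 3 passes: [14, 24, 77, 83, 96]


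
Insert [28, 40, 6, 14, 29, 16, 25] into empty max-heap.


Insert 28: [28]
Insert 40: [40, 28]
Insert 6: [40, 28, 6]
Insert 14: [40, 28, 6, 14]
Insert 29: [40, 29, 6, 14, 28]
Insert 16: [40, 29, 16, 14, 28, 6]
Insert 25: [40, 29, 25, 14, 28, 6, 16]

Final heap: [40, 29, 25, 14, 28, 6, 16]


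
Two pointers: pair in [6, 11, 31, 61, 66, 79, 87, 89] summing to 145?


lo=0(6)+hi=7(89)=95
lo=1(11)+hi=7(89)=100
lo=2(31)+hi=7(89)=120
lo=3(61)+hi=7(89)=150
lo=3(61)+hi=6(87)=148
lo=3(61)+hi=5(79)=140
lo=4(66)+hi=5(79)=145

Yes: 66+79=145


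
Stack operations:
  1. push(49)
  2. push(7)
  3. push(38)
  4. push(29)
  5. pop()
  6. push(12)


push(49) -> [49]
push(7) -> [49, 7]
push(38) -> [49, 7, 38]
push(29) -> [49, 7, 38, 29]
pop()->29, [49, 7, 38]
push(12) -> [49, 7, 38, 12]

Final stack: [49, 7, 38, 12]


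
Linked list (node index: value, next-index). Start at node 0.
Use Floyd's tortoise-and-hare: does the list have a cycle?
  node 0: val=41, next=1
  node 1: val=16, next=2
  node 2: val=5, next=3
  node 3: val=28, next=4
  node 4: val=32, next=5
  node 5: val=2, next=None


Floyd's tortoise (slow, +1) and hare (fast, +2):
  init: slow=0, fast=0
  step 1: slow=1, fast=2
  step 2: slow=2, fast=4
  step 3: fast 4->5->None, no cycle

Cycle: no


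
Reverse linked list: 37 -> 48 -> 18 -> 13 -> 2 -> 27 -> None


Step 1: curr=37, set curr.next=prev(None) | reversed so far: 37
Step 2: curr=48, set curr.next=prev(37) | reversed so far: 48 -> 37
Step 3: curr=18, set curr.next=prev(48) | reversed so far: 18 -> 48 -> 37
Step 4: curr=13, set curr.next=prev(18) | reversed so far: 13 -> 18 -> 48 -> 37
Step 5: curr=2, set curr.next=prev(13) | reversed so far: 2 -> 13 -> 18 -> 48 -> 37
Step 6: curr=27, set curr.next=prev(2) | reversed so far: 27 -> 2 -> 13 -> 18 -> 48 -> 37

27 -> 2 -> 13 -> 18 -> 48 -> 37 -> None


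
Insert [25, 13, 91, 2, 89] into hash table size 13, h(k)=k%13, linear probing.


Insert 25: h=12 -> slot 12
Insert 13: h=0 -> slot 0
Insert 91: h=0, 1 probes -> slot 1
Insert 2: h=2 -> slot 2
Insert 89: h=11 -> slot 11

Table: [13, 91, 2, None, None, None, None, None, None, None, None, 89, 25]


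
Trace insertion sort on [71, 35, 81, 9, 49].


Initial: [71, 35, 81, 9, 49]
Insert 35: [35, 71, 81, 9, 49]
Insert 81: [35, 71, 81, 9, 49]
Insert 9: [9, 35, 71, 81, 49]
Insert 49: [9, 35, 49, 71, 81]

Sorted: [9, 35, 49, 71, 81]


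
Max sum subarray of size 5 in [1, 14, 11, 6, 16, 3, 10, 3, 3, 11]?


[0:5]: 48
[1:6]: 50
[2:7]: 46
[3:8]: 38
[4:9]: 35
[5:10]: 30

Max: 50 at [1:6]


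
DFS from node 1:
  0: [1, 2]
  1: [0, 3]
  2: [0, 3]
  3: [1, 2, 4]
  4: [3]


Visit 1, push [3, 0]
Visit 0, push [2]
Visit 2, push [3]
Visit 3, push [4]
Visit 4, push []

DFS order: [1, 0, 2, 3, 4]


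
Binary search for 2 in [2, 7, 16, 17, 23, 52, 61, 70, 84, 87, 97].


Step 1: lo=0, hi=10, mid=5, val=52
Step 2: lo=0, hi=4, mid=2, val=16
Step 3: lo=0, hi=1, mid=0, val=2

Found at index 0


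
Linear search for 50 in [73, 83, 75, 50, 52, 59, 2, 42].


i=0: 73!=50
i=1: 83!=50
i=2: 75!=50
i=3: 50==50 found!

Found at 3, 4 comps


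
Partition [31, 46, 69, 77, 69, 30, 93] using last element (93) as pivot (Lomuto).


Pivot: 93
  31 <= 93: advance i (no swap)
  46 <= 93: advance i (no swap)
  69 <= 93: advance i (no swap)
  77 <= 93: advance i (no swap)
  69 <= 93: advance i (no swap)
  30 <= 93: advance i (no swap)
Place pivot at 6: [31, 46, 69, 77, 69, 30, 93]

Partitioned: [31, 46, 69, 77, 69, 30, 93]


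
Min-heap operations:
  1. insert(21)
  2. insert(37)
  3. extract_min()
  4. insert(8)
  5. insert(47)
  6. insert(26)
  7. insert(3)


insert(21) -> [21]
insert(37) -> [21, 37]
extract_min()->21, [37]
insert(8) -> [8, 37]
insert(47) -> [8, 37, 47]
insert(26) -> [8, 26, 47, 37]
insert(3) -> [3, 8, 47, 37, 26]

Final heap: [3, 8, 47, 37, 26]


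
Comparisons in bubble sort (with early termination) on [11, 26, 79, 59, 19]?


Algorithm: bubble sort (with early termination)
Input: [11, 26, 79, 59, 19]
Sorted: [11, 19, 26, 59, 79]

10


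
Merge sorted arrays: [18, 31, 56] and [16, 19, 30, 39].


Take 16 from B
Take 18 from A
Take 19 from B
Take 30 from B
Take 31 from A
Take 39 from B

Merged: [16, 18, 19, 30, 31, 39, 56]


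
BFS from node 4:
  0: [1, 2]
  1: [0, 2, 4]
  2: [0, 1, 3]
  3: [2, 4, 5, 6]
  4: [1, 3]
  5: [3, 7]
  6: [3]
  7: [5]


Visit 4, enqueue [1, 3]
Visit 1, enqueue [0, 2]
Visit 3, enqueue [5, 6]
Visit 0, enqueue []
Visit 2, enqueue []
Visit 5, enqueue [7]
Visit 6, enqueue []
Visit 7, enqueue []

BFS order: [4, 1, 3, 0, 2, 5, 6, 7]


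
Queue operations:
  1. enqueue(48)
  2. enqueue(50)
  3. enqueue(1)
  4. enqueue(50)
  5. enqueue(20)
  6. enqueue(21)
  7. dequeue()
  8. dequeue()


enqueue(48) -> [48]
enqueue(50) -> [48, 50]
enqueue(1) -> [48, 50, 1]
enqueue(50) -> [48, 50, 1, 50]
enqueue(20) -> [48, 50, 1, 50, 20]
enqueue(21) -> [48, 50, 1, 50, 20, 21]
dequeue()->48, [50, 1, 50, 20, 21]
dequeue()->50, [1, 50, 20, 21]

Final queue: [1, 50, 20, 21]


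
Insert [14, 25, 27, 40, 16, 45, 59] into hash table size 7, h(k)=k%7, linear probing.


Insert 14: h=0 -> slot 0
Insert 25: h=4 -> slot 4
Insert 27: h=6 -> slot 6
Insert 40: h=5 -> slot 5
Insert 16: h=2 -> slot 2
Insert 45: h=3 -> slot 3
Insert 59: h=3, 5 probes -> slot 1

Table: [14, 59, 16, 45, 25, 40, 27]


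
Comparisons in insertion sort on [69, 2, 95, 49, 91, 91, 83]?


Algorithm: insertion sort
Input: [69, 2, 95, 49, 91, 91, 83]
Sorted: [2, 49, 69, 83, 91, 91, 95]

13


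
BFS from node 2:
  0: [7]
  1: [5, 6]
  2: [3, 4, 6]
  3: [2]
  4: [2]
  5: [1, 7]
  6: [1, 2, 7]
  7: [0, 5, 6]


Visit 2, enqueue [3, 4, 6]
Visit 3, enqueue []
Visit 4, enqueue []
Visit 6, enqueue [1, 7]
Visit 1, enqueue [5]
Visit 7, enqueue [0]
Visit 5, enqueue []
Visit 0, enqueue []

BFS order: [2, 3, 4, 6, 1, 7, 5, 0]


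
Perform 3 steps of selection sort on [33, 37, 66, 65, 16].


Initial: [33, 37, 66, 65, 16]
Step 1: min=16 at 4
  Swap: [16, 37, 66, 65, 33]
Step 2: min=33 at 4
  Swap: [16, 33, 66, 65, 37]
Step 3: min=37 at 4
  Swap: [16, 33, 37, 65, 66]

After 3 steps: [16, 33, 37, 65, 66]


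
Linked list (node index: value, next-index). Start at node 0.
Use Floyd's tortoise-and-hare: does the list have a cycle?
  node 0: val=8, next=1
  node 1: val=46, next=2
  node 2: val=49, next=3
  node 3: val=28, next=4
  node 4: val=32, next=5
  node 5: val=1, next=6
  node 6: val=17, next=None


Floyd's tortoise (slow, +1) and hare (fast, +2):
  init: slow=0, fast=0
  step 1: slow=1, fast=2
  step 2: slow=2, fast=4
  step 3: slow=3, fast=6
  step 4: fast -> None, no cycle

Cycle: no


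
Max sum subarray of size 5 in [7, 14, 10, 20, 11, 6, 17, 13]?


[0:5]: 62
[1:6]: 61
[2:7]: 64
[3:8]: 67

Max: 67 at [3:8]


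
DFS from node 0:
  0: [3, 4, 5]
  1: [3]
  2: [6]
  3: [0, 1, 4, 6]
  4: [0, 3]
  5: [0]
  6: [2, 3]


Visit 0, push [5, 4, 3]
Visit 3, push [6, 4, 1]
Visit 1, push []
Visit 4, push []
Visit 6, push [2]
Visit 2, push []
Visit 5, push []

DFS order: [0, 3, 1, 4, 6, 2, 5]


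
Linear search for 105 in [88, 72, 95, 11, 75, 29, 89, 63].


i=0: 88!=105
i=1: 72!=105
i=2: 95!=105
i=3: 11!=105
i=4: 75!=105
i=5: 29!=105
i=6: 89!=105
i=7: 63!=105

Not found, 8 comps


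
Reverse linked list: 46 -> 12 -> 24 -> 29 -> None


Step 1: curr=46, set curr.next=prev(None) | reversed so far: 46
Step 2: curr=12, set curr.next=prev(46) | reversed so far: 12 -> 46
Step 3: curr=24, set curr.next=prev(12) | reversed so far: 24 -> 12 -> 46
Step 4: curr=29, set curr.next=prev(24) | reversed so far: 29 -> 24 -> 12 -> 46

29 -> 24 -> 12 -> 46 -> None


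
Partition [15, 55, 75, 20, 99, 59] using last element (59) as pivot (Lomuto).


Pivot: 59
  15 <= 59: advance i (no swap)
  55 <= 59: advance i (no swap)
  20 <= 59: swap -> [15, 55, 20, 75, 99, 59]
Place pivot at 3: [15, 55, 20, 59, 99, 75]

Partitioned: [15, 55, 20, 59, 99, 75]


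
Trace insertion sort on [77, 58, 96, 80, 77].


Initial: [77, 58, 96, 80, 77]
Insert 58: [58, 77, 96, 80, 77]
Insert 96: [58, 77, 96, 80, 77]
Insert 80: [58, 77, 80, 96, 77]
Insert 77: [58, 77, 77, 80, 96]

Sorted: [58, 77, 77, 80, 96]


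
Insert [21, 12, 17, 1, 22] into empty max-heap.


Insert 21: [21]
Insert 12: [21, 12]
Insert 17: [21, 12, 17]
Insert 1: [21, 12, 17, 1]
Insert 22: [22, 21, 17, 1, 12]

Final heap: [22, 21, 17, 1, 12]


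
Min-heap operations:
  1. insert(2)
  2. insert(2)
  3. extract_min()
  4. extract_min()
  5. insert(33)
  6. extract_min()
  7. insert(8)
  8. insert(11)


insert(2) -> [2]
insert(2) -> [2, 2]
extract_min()->2, [2]
extract_min()->2, []
insert(33) -> [33]
extract_min()->33, []
insert(8) -> [8]
insert(11) -> [8, 11]

Final heap: [8, 11]


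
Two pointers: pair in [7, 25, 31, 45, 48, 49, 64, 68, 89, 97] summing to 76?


lo=0(7)+hi=9(97)=104
lo=0(7)+hi=8(89)=96
lo=0(7)+hi=7(68)=75
lo=1(25)+hi=7(68)=93
lo=1(25)+hi=6(64)=89
lo=1(25)+hi=5(49)=74
lo=2(31)+hi=5(49)=80
lo=2(31)+hi=4(48)=79
lo=2(31)+hi=3(45)=76

Yes: 31+45=76


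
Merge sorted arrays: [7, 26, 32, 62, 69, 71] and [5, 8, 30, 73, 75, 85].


Take 5 from B
Take 7 from A
Take 8 from B
Take 26 from A
Take 30 from B
Take 32 from A
Take 62 from A
Take 69 from A
Take 71 from A

Merged: [5, 7, 8, 26, 30, 32, 62, 69, 71, 73, 75, 85]


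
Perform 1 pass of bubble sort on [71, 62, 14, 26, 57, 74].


Initial: [71, 62, 14, 26, 57, 74]
Pass 1: [62, 14, 26, 57, 71, 74] (4 swaps)

After 1 pass: [62, 14, 26, 57, 71, 74]


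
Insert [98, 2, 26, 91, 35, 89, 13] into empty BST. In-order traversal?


Insert 98: root
Insert 2: L from 98
Insert 26: L from 98 -> R from 2
Insert 91: L from 98 -> R from 2 -> R from 26
Insert 35: L from 98 -> R from 2 -> R from 26 -> L from 91
Insert 89: L from 98 -> R from 2 -> R from 26 -> L from 91 -> R from 35
Insert 13: L from 98 -> R from 2 -> L from 26

In-order: [2, 13, 26, 35, 89, 91, 98]


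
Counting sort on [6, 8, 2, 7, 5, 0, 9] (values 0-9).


Input: [6, 8, 2, 7, 5, 0, 9]
Counts: [1, 0, 1, 0, 0, 1, 1, 1, 1, 1]

Sorted: [0, 2, 5, 6, 7, 8, 9]


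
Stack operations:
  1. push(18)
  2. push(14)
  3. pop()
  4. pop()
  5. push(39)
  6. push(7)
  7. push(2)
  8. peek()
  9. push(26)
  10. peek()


push(18) -> [18]
push(14) -> [18, 14]
pop()->14, [18]
pop()->18, []
push(39) -> [39]
push(7) -> [39, 7]
push(2) -> [39, 7, 2]
peek()->2
push(26) -> [39, 7, 2, 26]
peek()->26

Final stack: [39, 7, 2, 26]


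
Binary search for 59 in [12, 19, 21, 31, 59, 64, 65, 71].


Step 1: lo=0, hi=7, mid=3, val=31
Step 2: lo=4, hi=7, mid=5, val=64
Step 3: lo=4, hi=4, mid=4, val=59

Found at index 4


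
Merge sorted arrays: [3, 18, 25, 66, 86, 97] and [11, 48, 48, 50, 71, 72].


Take 3 from A
Take 11 from B
Take 18 from A
Take 25 from A
Take 48 from B
Take 48 from B
Take 50 from B
Take 66 from A
Take 71 from B
Take 72 from B

Merged: [3, 11, 18, 25, 48, 48, 50, 66, 71, 72, 86, 97]


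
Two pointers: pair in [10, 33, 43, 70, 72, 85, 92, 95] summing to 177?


lo=0(10)+hi=7(95)=105
lo=1(33)+hi=7(95)=128
lo=2(43)+hi=7(95)=138
lo=3(70)+hi=7(95)=165
lo=4(72)+hi=7(95)=167
lo=5(85)+hi=7(95)=180
lo=5(85)+hi=6(92)=177

Yes: 85+92=177


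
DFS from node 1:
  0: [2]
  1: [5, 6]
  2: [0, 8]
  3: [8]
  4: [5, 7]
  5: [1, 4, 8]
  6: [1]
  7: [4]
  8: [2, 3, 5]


Visit 1, push [6, 5]
Visit 5, push [8, 4]
Visit 4, push [7]
Visit 7, push []
Visit 8, push [3, 2]
Visit 2, push [0]
Visit 0, push []
Visit 3, push []
Visit 6, push []

DFS order: [1, 5, 4, 7, 8, 2, 0, 3, 6]


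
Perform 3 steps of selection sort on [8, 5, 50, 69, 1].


Initial: [8, 5, 50, 69, 1]
Step 1: min=1 at 4
  Swap: [1, 5, 50, 69, 8]
Step 2: min=5 at 1
  Swap: [1, 5, 50, 69, 8]
Step 3: min=8 at 4
  Swap: [1, 5, 8, 69, 50]

After 3 steps: [1, 5, 8, 69, 50]


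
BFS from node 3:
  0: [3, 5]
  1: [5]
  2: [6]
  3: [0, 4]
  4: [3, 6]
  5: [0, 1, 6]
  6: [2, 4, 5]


Visit 3, enqueue [0, 4]
Visit 0, enqueue [5]
Visit 4, enqueue [6]
Visit 5, enqueue [1]
Visit 6, enqueue [2]
Visit 1, enqueue []
Visit 2, enqueue []

BFS order: [3, 0, 4, 5, 6, 1, 2]


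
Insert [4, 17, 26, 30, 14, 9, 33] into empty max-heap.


Insert 4: [4]
Insert 17: [17, 4]
Insert 26: [26, 4, 17]
Insert 30: [30, 26, 17, 4]
Insert 14: [30, 26, 17, 4, 14]
Insert 9: [30, 26, 17, 4, 14, 9]
Insert 33: [33, 26, 30, 4, 14, 9, 17]

Final heap: [33, 26, 30, 4, 14, 9, 17]


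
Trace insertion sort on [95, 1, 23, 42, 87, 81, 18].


Initial: [95, 1, 23, 42, 87, 81, 18]
Insert 1: [1, 95, 23, 42, 87, 81, 18]
Insert 23: [1, 23, 95, 42, 87, 81, 18]
Insert 42: [1, 23, 42, 95, 87, 81, 18]
Insert 87: [1, 23, 42, 87, 95, 81, 18]
Insert 81: [1, 23, 42, 81, 87, 95, 18]
Insert 18: [1, 18, 23, 42, 81, 87, 95]

Sorted: [1, 18, 23, 42, 81, 87, 95]


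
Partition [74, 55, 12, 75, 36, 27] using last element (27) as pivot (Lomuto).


Pivot: 27
  12 <= 27: swap -> [12, 55, 74, 75, 36, 27]
Place pivot at 1: [12, 27, 74, 75, 36, 55]

Partitioned: [12, 27, 74, 75, 36, 55]


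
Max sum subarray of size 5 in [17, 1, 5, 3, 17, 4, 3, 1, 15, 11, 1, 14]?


[0:5]: 43
[1:6]: 30
[2:7]: 32
[3:8]: 28
[4:9]: 40
[5:10]: 34
[6:11]: 31
[7:12]: 42

Max: 43 at [0:5]


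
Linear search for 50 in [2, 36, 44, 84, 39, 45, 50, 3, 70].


i=0: 2!=50
i=1: 36!=50
i=2: 44!=50
i=3: 84!=50
i=4: 39!=50
i=5: 45!=50
i=6: 50==50 found!

Found at 6, 7 comps


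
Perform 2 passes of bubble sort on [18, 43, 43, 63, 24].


Initial: [18, 43, 43, 63, 24]
Pass 1: [18, 43, 43, 24, 63] (1 swaps)
Pass 2: [18, 43, 24, 43, 63] (1 swaps)

After 2 passes: [18, 43, 24, 43, 63]


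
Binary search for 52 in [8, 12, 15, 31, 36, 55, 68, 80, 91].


Step 1: lo=0, hi=8, mid=4, val=36
Step 2: lo=5, hi=8, mid=6, val=68
Step 3: lo=5, hi=5, mid=5, val=55

Not found


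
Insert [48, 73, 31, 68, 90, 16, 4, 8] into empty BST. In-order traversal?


Insert 48: root
Insert 73: R from 48
Insert 31: L from 48
Insert 68: R from 48 -> L from 73
Insert 90: R from 48 -> R from 73
Insert 16: L from 48 -> L from 31
Insert 4: L from 48 -> L from 31 -> L from 16
Insert 8: L from 48 -> L from 31 -> L from 16 -> R from 4

In-order: [4, 8, 16, 31, 48, 68, 73, 90]


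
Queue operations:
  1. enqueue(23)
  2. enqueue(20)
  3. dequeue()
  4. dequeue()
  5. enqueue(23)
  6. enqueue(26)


enqueue(23) -> [23]
enqueue(20) -> [23, 20]
dequeue()->23, [20]
dequeue()->20, []
enqueue(23) -> [23]
enqueue(26) -> [23, 26]

Final queue: [23, 26]


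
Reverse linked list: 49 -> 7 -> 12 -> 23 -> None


Step 1: curr=49, set curr.next=prev(None) | reversed so far: 49
Step 2: curr=7, set curr.next=prev(49) | reversed so far: 7 -> 49
Step 3: curr=12, set curr.next=prev(7) | reversed so far: 12 -> 7 -> 49
Step 4: curr=23, set curr.next=prev(12) | reversed so far: 23 -> 12 -> 7 -> 49

23 -> 12 -> 7 -> 49 -> None


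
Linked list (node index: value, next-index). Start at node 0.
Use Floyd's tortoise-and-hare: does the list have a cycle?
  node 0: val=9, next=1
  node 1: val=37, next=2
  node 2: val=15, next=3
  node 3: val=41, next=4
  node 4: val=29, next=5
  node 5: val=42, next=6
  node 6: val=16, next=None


Floyd's tortoise (slow, +1) and hare (fast, +2):
  init: slow=0, fast=0
  step 1: slow=1, fast=2
  step 2: slow=2, fast=4
  step 3: slow=3, fast=6
  step 4: fast -> None, no cycle

Cycle: no


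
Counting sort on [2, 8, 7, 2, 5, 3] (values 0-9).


Input: [2, 8, 7, 2, 5, 3]
Counts: [0, 0, 2, 1, 0, 1, 0, 1, 1, 0]

Sorted: [2, 2, 3, 5, 7, 8]


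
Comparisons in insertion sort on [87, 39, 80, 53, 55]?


Algorithm: insertion sort
Input: [87, 39, 80, 53, 55]
Sorted: [39, 53, 55, 80, 87]

9


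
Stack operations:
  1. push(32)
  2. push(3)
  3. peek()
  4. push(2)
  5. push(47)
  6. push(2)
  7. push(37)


push(32) -> [32]
push(3) -> [32, 3]
peek()->3
push(2) -> [32, 3, 2]
push(47) -> [32, 3, 2, 47]
push(2) -> [32, 3, 2, 47, 2]
push(37) -> [32, 3, 2, 47, 2, 37]

Final stack: [32, 3, 2, 47, 2, 37]


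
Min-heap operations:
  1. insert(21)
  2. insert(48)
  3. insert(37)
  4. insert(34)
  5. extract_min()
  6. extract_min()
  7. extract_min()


insert(21) -> [21]
insert(48) -> [21, 48]
insert(37) -> [21, 48, 37]
insert(34) -> [21, 34, 37, 48]
extract_min()->21, [34, 48, 37]
extract_min()->34, [37, 48]
extract_min()->37, [48]

Final heap: [48]


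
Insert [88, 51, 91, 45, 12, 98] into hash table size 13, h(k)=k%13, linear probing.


Insert 88: h=10 -> slot 10
Insert 51: h=12 -> slot 12
Insert 91: h=0 -> slot 0
Insert 45: h=6 -> slot 6
Insert 12: h=12, 2 probes -> slot 1
Insert 98: h=7 -> slot 7

Table: [91, 12, None, None, None, None, 45, 98, None, None, 88, None, 51]


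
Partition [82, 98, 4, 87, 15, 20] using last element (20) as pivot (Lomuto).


Pivot: 20
  4 <= 20: swap -> [4, 98, 82, 87, 15, 20]
  15 <= 20: swap -> [4, 15, 82, 87, 98, 20]
Place pivot at 2: [4, 15, 20, 87, 98, 82]

Partitioned: [4, 15, 20, 87, 98, 82]


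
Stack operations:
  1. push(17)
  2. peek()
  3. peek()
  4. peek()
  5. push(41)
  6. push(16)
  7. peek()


push(17) -> [17]
peek()->17
peek()->17
peek()->17
push(41) -> [17, 41]
push(16) -> [17, 41, 16]
peek()->16

Final stack: [17, 41, 16]


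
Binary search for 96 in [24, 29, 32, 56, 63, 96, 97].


Step 1: lo=0, hi=6, mid=3, val=56
Step 2: lo=4, hi=6, mid=5, val=96

Found at index 5


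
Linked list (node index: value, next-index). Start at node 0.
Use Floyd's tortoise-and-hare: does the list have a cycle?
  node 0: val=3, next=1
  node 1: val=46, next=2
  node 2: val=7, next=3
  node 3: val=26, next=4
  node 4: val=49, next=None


Floyd's tortoise (slow, +1) and hare (fast, +2):
  init: slow=0, fast=0
  step 1: slow=1, fast=2
  step 2: slow=2, fast=4
  step 3: fast -> None, no cycle

Cycle: no


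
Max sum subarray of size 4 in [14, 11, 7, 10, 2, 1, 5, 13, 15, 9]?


[0:4]: 42
[1:5]: 30
[2:6]: 20
[3:7]: 18
[4:8]: 21
[5:9]: 34
[6:10]: 42

Max: 42 at [0:4]
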